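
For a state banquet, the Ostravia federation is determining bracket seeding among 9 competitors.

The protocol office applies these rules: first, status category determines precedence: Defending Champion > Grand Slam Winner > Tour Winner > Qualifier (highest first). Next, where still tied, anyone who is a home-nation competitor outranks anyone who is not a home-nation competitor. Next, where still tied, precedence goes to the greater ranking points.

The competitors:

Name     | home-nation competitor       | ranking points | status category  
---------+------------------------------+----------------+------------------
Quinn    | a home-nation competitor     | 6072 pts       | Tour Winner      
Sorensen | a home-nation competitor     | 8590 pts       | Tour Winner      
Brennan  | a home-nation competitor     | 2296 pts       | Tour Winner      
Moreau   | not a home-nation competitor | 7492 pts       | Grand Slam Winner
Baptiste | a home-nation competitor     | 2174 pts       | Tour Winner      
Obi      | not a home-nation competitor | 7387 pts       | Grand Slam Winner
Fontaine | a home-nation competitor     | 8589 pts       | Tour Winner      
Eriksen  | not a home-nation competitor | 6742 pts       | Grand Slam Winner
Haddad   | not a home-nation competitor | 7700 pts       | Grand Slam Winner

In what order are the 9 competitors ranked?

By status category: Haddad, Moreau, Obi and Eriksen (Grand Slam Winner); then Sorensen, Fontaine, Quinn, Brennan and Baptiste (Tour Winner).
Haddad, Moreau, Obi and Eriksen are each not a home-nation competitor, so the next rule applies.
Among Haddad, Moreau, Obi and Eriksen, by ranking points (higher first): Haddad (7700 pts) before Moreau (7492 pts) before Obi (7387 pts) before Eriksen (6742 pts).
Sorensen, Fontaine, Quinn, Brennan and Baptiste are each a home-nation competitor, so the next rule applies.
Among Sorensen, Fontaine, Quinn, Brennan and Baptiste, by ranking points (higher first): Sorensen (8590 pts) before Fontaine (8589 pts) before Quinn (6072 pts) before Brennan (2296 pts) before Baptiste (2174 pts).
Full order: Haddad, Moreau, Obi, Eriksen, Sorensen, Fontaine, Quinn, Brennan, Baptiste.

Haddad, Moreau, Obi, Eriksen, Sorensen, Fontaine, Quinn, Brennan, Baptiste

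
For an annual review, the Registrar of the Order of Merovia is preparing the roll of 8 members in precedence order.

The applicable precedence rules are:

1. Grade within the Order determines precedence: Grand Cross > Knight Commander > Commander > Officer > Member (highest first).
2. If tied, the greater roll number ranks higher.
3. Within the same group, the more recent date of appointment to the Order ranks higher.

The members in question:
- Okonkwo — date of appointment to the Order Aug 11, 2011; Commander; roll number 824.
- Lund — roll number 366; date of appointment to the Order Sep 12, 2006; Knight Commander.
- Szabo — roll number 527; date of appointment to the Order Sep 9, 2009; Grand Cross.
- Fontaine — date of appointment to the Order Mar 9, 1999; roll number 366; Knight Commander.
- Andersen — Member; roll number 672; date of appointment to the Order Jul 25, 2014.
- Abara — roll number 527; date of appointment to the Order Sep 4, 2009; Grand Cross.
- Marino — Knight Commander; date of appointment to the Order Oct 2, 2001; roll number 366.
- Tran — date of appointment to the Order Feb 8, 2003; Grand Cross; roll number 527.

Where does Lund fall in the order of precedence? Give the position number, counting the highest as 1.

By grade within the Order: Szabo, Abara and Tran (Grand Cross); then Lund, Marino and Fontaine (Knight Commander); then Okonkwo (Commander); then Andersen (Member).
Szabo, Abara and Tran all have roll number 527, so the next rule applies.
Among Szabo, Abara and Tran, by date of appointment to the Order (later first): Szabo (Sep 9, 2009) before Abara (Sep 4, 2009) before Tran (Feb 8, 2003).
Lund, Marino and Fontaine all have roll number 366, so the next rule applies.
Among Lund, Marino and Fontaine, by date of appointment to the Order (later first): Lund (Sep 12, 2006) before Marino (Oct 2, 2001) before Fontaine (Mar 9, 1999).
Order: Szabo, Abara, Tran, Lund, Marino, Fontaine, Okonkwo, Andersen. So position 4.

4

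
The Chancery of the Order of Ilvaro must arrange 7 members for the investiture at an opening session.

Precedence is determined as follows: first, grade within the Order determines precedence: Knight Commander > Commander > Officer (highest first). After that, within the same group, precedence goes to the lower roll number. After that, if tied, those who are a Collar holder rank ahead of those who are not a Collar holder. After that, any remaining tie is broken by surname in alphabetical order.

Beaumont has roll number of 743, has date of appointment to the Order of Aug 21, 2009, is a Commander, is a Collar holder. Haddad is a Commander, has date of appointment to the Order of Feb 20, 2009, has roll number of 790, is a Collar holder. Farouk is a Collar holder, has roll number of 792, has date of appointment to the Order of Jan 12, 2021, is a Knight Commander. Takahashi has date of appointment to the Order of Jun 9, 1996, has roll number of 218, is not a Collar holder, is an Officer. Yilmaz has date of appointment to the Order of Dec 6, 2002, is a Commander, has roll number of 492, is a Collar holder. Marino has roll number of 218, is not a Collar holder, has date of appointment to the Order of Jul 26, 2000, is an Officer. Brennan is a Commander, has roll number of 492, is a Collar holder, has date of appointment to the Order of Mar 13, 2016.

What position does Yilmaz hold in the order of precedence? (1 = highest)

By grade within the Order: Farouk (Knight Commander); then Brennan, Yilmaz, Beaumont and Haddad (Commander); then Marino and Takahashi (Officer).
Among Brennan, Yilmaz, Beaumont and Haddad, by roll number (lower first): Brennan and Yilmaz (492) before Beaumont (743) before Haddad (790).
Brennan and Yilmaz are each a Collar holder, so the next rule applies.
Among Brennan and Yilmaz, alphabetically by surname: Brennan before Yilmaz.
Marino and Takahashi both have roll number 218, so the next rule applies.
Marino and Takahashi are each not a Collar holder, so the next rule applies.
Among Marino and Takahashi, alphabetically by surname: Marino before Takahashi.
Order: Farouk, Brennan, Yilmaz, Beaumont, Haddad, Marino, Takahashi. So position 3.

3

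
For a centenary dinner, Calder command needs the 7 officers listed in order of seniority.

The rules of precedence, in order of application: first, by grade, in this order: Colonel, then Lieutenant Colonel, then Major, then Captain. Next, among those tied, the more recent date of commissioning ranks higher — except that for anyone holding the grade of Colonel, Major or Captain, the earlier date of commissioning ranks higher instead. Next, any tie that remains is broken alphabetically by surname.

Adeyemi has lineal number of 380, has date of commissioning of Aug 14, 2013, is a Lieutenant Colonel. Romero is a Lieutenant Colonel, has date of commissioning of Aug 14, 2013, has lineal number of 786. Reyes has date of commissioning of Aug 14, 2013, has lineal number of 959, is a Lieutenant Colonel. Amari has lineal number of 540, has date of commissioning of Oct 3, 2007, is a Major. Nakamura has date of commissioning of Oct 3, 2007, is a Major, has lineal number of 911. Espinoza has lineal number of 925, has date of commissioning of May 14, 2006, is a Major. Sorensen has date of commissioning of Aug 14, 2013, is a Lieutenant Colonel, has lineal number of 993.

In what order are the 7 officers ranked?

By grade: Adeyemi, Reyes, Romero and Sorensen (Lieutenant Colonel); then Espinoza, Amari and Nakamura (Major).
Adeyemi, Reyes, Romero and Sorensen all have date of commissioning Aug 14, 2013, so the next rule applies.
Among Adeyemi, Reyes, Romero and Sorensen, alphabetically by surname: Adeyemi before Reyes before Romero before Sorensen.
Among Espinoza, Amari and Nakamura, by date of commissioning (earlier first) (reversed rule for this group): Espinoza (May 14, 2006) before Amari and Nakamura (Oct 3, 2007).
Among Amari and Nakamura, alphabetically by surname: Amari before Nakamura.
Full order: Adeyemi, Reyes, Romero, Sorensen, Espinoza, Amari, Nakamura.

Adeyemi, Reyes, Romero, Sorensen, Espinoza, Amari, Nakamura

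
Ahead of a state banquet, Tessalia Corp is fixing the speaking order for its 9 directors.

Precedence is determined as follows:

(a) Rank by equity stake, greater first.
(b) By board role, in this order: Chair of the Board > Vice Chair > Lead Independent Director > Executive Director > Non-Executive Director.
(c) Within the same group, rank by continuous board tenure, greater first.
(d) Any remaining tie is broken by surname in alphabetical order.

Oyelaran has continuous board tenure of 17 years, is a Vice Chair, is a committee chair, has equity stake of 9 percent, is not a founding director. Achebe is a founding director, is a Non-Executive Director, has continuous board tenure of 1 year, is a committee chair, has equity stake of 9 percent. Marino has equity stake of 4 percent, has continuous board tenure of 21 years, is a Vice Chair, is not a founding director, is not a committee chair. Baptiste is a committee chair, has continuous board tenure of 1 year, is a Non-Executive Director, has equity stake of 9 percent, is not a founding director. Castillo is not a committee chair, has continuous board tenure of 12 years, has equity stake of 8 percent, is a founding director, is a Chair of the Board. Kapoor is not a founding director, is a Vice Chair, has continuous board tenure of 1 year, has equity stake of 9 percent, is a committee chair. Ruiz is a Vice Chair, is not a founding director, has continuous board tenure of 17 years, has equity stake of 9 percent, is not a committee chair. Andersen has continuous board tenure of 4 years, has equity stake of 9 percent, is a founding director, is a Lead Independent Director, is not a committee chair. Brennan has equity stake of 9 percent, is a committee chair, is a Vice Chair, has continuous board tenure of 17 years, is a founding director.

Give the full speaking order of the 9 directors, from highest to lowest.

By equity stake (higher first): Brennan, Oyelaran, Ruiz, Kapoor, Andersen, Achebe and Baptiste (each 9 percent); then Castillo (8 percent); then Marino (4 percent).
Among Brennan, Oyelaran, Ruiz, Kapoor, Andersen, Achebe and Baptiste, by board role: Brennan, Oyelaran, Ruiz and Kapoor (Vice Chair) before Andersen (Lead Independent Director) before Achebe and Baptiste (Non-Executive Director).
Among Brennan, Oyelaran, Ruiz and Kapoor, by continuous board tenure (higher first): Brennan, Oyelaran and Ruiz (17 years) before Kapoor (1 year).
Among Brennan, Oyelaran and Ruiz, alphabetically by surname: Brennan before Oyelaran before Ruiz.
Achebe and Baptiste both have continuous board tenure 1 year, so the next rule applies.
Among Achebe and Baptiste, alphabetically by surname: Achebe before Baptiste.
Full order: Brennan, Oyelaran, Ruiz, Kapoor, Andersen, Achebe, Baptiste, Castillo, Marino.

Brennan, Oyelaran, Ruiz, Kapoor, Andersen, Achebe, Baptiste, Castillo, Marino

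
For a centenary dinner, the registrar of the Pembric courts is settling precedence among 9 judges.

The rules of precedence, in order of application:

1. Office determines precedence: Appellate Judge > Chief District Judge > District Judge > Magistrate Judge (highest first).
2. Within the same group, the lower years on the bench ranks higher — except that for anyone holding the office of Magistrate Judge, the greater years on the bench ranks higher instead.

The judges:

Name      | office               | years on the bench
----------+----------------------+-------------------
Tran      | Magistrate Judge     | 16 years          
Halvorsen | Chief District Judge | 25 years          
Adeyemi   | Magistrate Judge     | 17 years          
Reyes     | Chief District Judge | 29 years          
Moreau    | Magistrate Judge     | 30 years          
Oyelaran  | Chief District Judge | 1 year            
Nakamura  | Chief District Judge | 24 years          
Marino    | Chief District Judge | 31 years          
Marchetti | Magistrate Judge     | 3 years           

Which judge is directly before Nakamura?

Oyelaran

By office: Oyelaran, Nakamura, Halvorsen, Reyes and Marino (Chief District Judge); then Moreau, Adeyemi, Tran and Marchetti (Magistrate Judge).
Among Oyelaran, Nakamura, Halvorsen, Reyes and Marino, by years on the bench (lower first): Oyelaran (1 year) before Nakamura (24 years) before Halvorsen (25 years) before Reyes (29 years) before Marino (31 years).
Among Moreau, Adeyemi, Tran and Marchetti, by years on the bench (higher first) (reversed rule for this group): Moreau (30 years) before Adeyemi (17 years) before Tran (16 years) before Marchetti (3 years).
Order: Oyelaran, Nakamura, Halvorsen, Reyes, Marino, Moreau, Adeyemi, Tran, Marchetti.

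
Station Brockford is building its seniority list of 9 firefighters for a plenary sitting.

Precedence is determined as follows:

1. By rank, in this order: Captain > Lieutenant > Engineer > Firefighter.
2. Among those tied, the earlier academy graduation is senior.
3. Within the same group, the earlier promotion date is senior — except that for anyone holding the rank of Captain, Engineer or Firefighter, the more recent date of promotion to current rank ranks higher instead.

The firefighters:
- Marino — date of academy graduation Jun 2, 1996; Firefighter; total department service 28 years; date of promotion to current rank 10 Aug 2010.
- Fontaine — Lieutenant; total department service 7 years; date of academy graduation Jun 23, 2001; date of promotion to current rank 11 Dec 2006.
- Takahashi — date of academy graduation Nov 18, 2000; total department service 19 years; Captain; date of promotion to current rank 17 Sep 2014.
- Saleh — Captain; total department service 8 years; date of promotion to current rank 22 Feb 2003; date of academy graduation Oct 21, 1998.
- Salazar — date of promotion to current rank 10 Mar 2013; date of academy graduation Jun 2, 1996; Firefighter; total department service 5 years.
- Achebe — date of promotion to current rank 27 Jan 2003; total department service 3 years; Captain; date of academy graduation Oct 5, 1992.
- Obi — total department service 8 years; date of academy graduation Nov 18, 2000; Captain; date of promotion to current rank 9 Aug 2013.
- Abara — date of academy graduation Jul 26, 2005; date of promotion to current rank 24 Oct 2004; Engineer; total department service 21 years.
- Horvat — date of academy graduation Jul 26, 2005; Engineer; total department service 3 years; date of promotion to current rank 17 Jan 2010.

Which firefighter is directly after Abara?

By rank: Achebe, Saleh, Takahashi and Obi (Captain); then Fontaine (Lieutenant); then Horvat and Abara (Engineer); then Salazar and Marino (Firefighter).
Among Achebe, Saleh, Takahashi and Obi, by date of academy graduation (earlier first): Achebe (Oct 5, 1992) before Saleh (Oct 21, 1998) before Takahashi and Obi (Nov 18, 2000).
Among Takahashi and Obi, by date of promotion to current rank (later first) (reversed rule for this group): Takahashi (17 Sep 2014) before Obi (9 Aug 2013).
Horvat and Abara both have date of academy graduation Jul 26, 2005, so the next rule applies.
Among Horvat and Abara, by date of promotion to current rank (later first) (reversed rule for this group): Horvat (17 Jan 2010) before Abara (24 Oct 2004).
Salazar and Marino both have date of academy graduation Jun 2, 1996, so the next rule applies.
Among Salazar and Marino, by date of promotion to current rank (later first) (reversed rule for this group): Salazar (10 Mar 2013) before Marino (10 Aug 2010).
Order: Achebe, Saleh, Takahashi, Obi, Fontaine, Horvat, Abara, Salazar, Marino.

Salazar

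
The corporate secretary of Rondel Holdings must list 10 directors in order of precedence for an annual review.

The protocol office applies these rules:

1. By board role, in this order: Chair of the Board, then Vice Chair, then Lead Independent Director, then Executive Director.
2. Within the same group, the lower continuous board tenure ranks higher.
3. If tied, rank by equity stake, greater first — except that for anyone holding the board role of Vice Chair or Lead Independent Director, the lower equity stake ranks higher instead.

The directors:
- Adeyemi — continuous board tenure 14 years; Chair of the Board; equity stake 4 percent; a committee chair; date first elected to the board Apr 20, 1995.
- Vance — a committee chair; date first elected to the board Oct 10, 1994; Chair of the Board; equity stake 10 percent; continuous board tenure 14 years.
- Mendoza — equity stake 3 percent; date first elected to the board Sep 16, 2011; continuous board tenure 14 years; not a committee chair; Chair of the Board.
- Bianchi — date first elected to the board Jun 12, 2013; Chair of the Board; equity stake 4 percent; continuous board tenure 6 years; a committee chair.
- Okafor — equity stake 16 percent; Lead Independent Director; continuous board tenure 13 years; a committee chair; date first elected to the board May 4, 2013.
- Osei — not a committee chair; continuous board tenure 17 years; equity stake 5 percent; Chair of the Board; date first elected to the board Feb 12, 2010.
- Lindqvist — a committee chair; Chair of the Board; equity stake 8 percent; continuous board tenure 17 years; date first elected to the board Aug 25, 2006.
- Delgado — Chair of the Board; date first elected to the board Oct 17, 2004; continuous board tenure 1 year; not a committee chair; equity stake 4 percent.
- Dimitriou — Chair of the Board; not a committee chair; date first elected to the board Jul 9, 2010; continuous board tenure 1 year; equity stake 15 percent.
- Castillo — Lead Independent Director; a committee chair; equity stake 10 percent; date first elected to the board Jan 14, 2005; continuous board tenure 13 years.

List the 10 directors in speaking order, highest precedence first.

Dimitriou, Delgado, Bianchi, Vance, Adeyemi, Mendoza, Lindqvist, Osei, Castillo, Okafor

By board role: Dimitriou, Delgado, Bianchi, Vance, Adeyemi, Mendoza, Lindqvist and Osei (Chair of the Board); then Castillo and Okafor (Lead Independent Director).
Among Dimitriou, Delgado, Bianchi, Vance, Adeyemi, Mendoza, Lindqvist and Osei, by continuous board tenure (lower first): Dimitriou and Delgado (1 year) before Bianchi (6 years) before Vance, Adeyemi and Mendoza (14 years) before Lindqvist and Osei (17 years).
Among Dimitriou and Delgado, by equity stake (higher first): Dimitriou (15 percent) before Delgado (4 percent).
Among Vance, Adeyemi and Mendoza, by equity stake (higher first): Vance (10 percent) before Adeyemi (4 percent) before Mendoza (3 percent).
Among Lindqvist and Osei, by equity stake (higher first): Lindqvist (8 percent) before Osei (5 percent).
Castillo and Okafor both have continuous board tenure 13 years, so the next rule applies.
Among Castillo and Okafor, by equity stake (lower first) (reversed rule for this group): Castillo (10 percent) before Okafor (16 percent).
Full order: Dimitriou, Delgado, Bianchi, Vance, Adeyemi, Mendoza, Lindqvist, Osei, Castillo, Okafor.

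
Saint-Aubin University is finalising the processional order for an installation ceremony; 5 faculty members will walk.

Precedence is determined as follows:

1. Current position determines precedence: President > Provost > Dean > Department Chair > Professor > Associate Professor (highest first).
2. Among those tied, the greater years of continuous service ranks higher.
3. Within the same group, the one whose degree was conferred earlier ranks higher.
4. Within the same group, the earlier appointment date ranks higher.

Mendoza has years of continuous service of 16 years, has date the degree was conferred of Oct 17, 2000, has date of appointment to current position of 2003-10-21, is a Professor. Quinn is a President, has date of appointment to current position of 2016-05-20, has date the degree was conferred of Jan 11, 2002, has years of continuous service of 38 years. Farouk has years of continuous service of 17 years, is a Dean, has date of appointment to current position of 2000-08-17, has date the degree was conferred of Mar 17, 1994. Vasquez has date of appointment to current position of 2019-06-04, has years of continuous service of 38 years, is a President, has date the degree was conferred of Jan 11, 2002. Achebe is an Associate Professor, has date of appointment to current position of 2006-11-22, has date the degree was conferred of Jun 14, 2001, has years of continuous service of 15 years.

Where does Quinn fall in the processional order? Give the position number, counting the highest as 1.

1

By current position: Quinn and Vasquez (President); then Farouk (Dean); then Mendoza (Professor); then Achebe (Associate Professor).
Quinn and Vasquez both have years of continuous service 38 years, so the next rule applies.
Quinn and Vasquez both have date the degree was conferred Jan 11, 2002, so the next rule applies.
Among Quinn and Vasquez, by date of appointment to current position (earlier first): Quinn (2016-05-20) before Vasquez (2019-06-04).
Order: Quinn, Vasquez, Farouk, Mendoza, Achebe. So position 1.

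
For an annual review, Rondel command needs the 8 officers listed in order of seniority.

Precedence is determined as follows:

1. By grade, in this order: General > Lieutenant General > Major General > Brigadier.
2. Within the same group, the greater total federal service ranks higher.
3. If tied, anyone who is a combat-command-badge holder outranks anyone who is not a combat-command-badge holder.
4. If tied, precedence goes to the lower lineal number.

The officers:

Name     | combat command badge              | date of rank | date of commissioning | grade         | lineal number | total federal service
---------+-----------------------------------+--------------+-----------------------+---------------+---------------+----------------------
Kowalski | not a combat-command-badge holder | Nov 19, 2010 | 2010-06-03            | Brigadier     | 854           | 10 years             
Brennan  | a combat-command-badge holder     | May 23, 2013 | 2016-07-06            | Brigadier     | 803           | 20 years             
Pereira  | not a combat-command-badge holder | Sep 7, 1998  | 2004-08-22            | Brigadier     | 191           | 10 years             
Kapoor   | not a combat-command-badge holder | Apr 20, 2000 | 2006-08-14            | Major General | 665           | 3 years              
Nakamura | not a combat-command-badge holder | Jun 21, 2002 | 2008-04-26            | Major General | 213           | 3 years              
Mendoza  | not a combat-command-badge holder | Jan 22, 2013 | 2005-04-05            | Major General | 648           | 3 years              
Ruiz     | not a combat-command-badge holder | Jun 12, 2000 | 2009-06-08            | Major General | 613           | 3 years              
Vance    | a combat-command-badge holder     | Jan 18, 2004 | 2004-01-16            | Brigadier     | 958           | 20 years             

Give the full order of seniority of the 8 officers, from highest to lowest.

Nakamura, Ruiz, Mendoza, Kapoor, Brennan, Vance, Pereira, Kowalski

By grade: Nakamura, Ruiz, Mendoza and Kapoor (Major General); then Brennan, Vance, Pereira and Kowalski (Brigadier).
Nakamura, Ruiz, Mendoza and Kapoor all have total federal service 3 years, so the next rule applies.
Nakamura, Ruiz, Mendoza and Kapoor are each not a combat-command-badge holder, so the next rule applies.
Among Nakamura, Ruiz, Mendoza and Kapoor, by lineal number (lower first): Nakamura (213) before Ruiz (613) before Mendoza (648) before Kapoor (665).
Among Brennan, Vance, Pereira and Kowalski, by total federal service (higher first): Brennan and Vance (20 years) before Pereira and Kowalski (10 years).
Brennan and Vance are each a combat-command-badge holder, so the next rule applies.
Among Brennan and Vance, by lineal number (lower first): Brennan (803) before Vance (958).
Pereira and Kowalski are each not a combat-command-badge holder, so the next rule applies.
Among Pereira and Kowalski, by lineal number (lower first): Pereira (191) before Kowalski (854).
Full order: Nakamura, Ruiz, Mendoza, Kapoor, Brennan, Vance, Pereira, Kowalski.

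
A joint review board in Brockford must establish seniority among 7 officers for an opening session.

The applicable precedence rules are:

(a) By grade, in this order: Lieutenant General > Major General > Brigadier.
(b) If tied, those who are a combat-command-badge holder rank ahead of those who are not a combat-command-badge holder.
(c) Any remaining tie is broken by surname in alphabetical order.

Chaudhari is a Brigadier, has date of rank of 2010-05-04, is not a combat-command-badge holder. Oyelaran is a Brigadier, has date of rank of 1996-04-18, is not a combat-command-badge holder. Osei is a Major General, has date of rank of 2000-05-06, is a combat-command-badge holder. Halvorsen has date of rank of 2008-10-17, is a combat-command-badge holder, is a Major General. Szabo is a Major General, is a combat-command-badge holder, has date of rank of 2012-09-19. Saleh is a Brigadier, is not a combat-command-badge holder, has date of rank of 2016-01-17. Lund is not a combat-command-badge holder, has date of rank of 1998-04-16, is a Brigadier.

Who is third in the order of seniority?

By grade: Halvorsen, Osei and Szabo (Major General); then Chaudhari, Lund, Oyelaran and Saleh (Brigadier).
Halvorsen, Osei and Szabo are each a combat-command-badge holder, so the next rule applies.
Among Halvorsen, Osei and Szabo, alphabetically by surname: Halvorsen before Osei before Szabo.
Chaudhari, Lund, Oyelaran and Saleh are each not a combat-command-badge holder, so the next rule applies.
Among Chaudhari, Lund, Oyelaran and Saleh, alphabetically by surname: Chaudhari before Lund before Oyelaran before Saleh.
Order: Halvorsen, Osei, Szabo, Chaudhari, Lund, Oyelaran, Saleh.

Szabo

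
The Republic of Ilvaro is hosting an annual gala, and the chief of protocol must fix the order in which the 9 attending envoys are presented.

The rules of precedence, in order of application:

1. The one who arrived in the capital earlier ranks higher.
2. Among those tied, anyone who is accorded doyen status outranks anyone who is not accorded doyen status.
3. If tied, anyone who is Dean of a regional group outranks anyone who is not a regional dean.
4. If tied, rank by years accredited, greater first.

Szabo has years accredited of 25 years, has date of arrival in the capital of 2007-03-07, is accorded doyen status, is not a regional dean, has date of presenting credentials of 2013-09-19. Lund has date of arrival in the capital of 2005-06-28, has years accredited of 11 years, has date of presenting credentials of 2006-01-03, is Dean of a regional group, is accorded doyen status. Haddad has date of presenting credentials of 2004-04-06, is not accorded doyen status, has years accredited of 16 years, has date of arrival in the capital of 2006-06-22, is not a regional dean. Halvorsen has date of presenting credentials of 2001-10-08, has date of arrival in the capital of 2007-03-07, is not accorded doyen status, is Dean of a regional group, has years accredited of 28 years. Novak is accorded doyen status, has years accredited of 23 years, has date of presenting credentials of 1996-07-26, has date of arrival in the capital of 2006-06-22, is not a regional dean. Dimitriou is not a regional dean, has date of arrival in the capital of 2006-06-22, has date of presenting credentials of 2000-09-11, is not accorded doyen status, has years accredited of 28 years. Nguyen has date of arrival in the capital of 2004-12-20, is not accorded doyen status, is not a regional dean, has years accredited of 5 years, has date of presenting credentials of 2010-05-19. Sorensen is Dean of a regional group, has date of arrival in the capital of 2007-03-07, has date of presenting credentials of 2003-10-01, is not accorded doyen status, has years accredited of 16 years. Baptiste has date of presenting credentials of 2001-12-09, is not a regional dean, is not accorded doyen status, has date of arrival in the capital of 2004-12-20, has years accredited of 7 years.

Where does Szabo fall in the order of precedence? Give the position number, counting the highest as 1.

7

By date of arrival in the capital (earlier first): Baptiste and Nguyen (both 2004-12-20); then Lund (2005-06-28); then Novak, Dimitriou and Haddad (each 2006-06-22); then Szabo, Halvorsen and Sorensen (each 2007-03-07).
Baptiste and Nguyen are each not accorded doyen status, so the next rule applies.
Baptiste and Nguyen are each not a regional dean, so the next rule applies.
Among Baptiste and Nguyen, by years accredited (higher first): Baptiste (7 years) before Nguyen (5 years).
Among Novak, Dimitriou and Haddad, accorded doyen status before not accorded doyen status: Novak (accorded doyen status) before Dimitriou and Haddad (not accorded doyen status).
Dimitriou and Haddad are each not a regional dean, so the next rule applies.
Among Dimitriou and Haddad, by years accredited (higher first): Dimitriou (28 years) before Haddad (16 years).
Among Szabo, Halvorsen and Sorensen, accorded doyen status before not accorded doyen status: Szabo (accorded doyen status) before Halvorsen and Sorensen (not accorded doyen status).
Halvorsen and Sorensen are each Dean of a regional group, so the next rule applies.
Among Halvorsen and Sorensen, by years accredited (higher first): Halvorsen (28 years) before Sorensen (16 years).
Order: Baptiste, Nguyen, Lund, Novak, Dimitriou, Haddad, Szabo, Halvorsen, Sorensen. So position 7.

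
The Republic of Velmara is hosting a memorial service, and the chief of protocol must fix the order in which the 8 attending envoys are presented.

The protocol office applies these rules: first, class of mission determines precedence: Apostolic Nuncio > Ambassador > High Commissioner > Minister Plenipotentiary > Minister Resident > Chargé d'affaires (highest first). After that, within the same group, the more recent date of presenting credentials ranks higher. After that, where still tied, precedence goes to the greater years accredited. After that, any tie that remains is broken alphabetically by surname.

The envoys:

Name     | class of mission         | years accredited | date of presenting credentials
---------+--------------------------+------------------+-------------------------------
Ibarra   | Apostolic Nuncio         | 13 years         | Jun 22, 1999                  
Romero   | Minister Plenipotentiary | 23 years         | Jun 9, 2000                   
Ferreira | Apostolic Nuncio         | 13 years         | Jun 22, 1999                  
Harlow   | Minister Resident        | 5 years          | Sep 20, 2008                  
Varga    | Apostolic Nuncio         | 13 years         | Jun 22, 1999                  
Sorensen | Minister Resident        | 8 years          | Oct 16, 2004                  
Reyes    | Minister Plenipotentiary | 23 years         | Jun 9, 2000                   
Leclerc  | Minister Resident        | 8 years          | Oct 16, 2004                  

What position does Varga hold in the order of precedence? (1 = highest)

3

By class of mission: Ferreira, Ibarra and Varga (Apostolic Nuncio); then Reyes and Romero (Minister Plenipotentiary); then Harlow, Leclerc and Sorensen (Minister Resident).
Ferreira, Ibarra and Varga all have date of presenting credentials Jun 22, 1999, so the next rule applies.
Ferreira, Ibarra and Varga all have years accredited 13 years, so the next rule applies.
Among Ferreira, Ibarra and Varga, alphabetically by surname: Ferreira before Ibarra before Varga.
Reyes and Romero both have date of presenting credentials Jun 9, 2000, so the next rule applies.
Reyes and Romero both have years accredited 23 years, so the next rule applies.
Among Reyes and Romero, alphabetically by surname: Reyes before Romero.
Among Harlow, Leclerc and Sorensen, by date of presenting credentials (later first): Harlow (Sep 20, 2008) before Leclerc and Sorensen (Oct 16, 2004).
Leclerc and Sorensen both have years accredited 8 years, so the next rule applies.
Among Leclerc and Sorensen, alphabetically by surname: Leclerc before Sorensen.
Order: Ferreira, Ibarra, Varga, Reyes, Romero, Harlow, Leclerc, Sorensen. So position 3.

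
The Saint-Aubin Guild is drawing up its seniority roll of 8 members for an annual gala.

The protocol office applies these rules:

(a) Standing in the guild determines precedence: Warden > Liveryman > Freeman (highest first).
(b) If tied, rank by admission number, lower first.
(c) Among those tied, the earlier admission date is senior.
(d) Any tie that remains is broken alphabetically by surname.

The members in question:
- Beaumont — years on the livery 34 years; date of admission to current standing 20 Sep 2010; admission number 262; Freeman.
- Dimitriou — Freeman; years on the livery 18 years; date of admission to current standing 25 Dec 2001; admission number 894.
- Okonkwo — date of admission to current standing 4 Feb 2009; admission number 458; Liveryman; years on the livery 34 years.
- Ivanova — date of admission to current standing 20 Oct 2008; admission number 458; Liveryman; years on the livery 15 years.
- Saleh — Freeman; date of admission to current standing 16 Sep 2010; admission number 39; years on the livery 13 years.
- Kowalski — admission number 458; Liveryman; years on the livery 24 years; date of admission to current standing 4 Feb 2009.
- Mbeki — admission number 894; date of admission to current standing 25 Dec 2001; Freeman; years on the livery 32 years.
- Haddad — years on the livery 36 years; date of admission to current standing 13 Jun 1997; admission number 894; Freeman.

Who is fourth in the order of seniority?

By standing in the guild: Ivanova, Kowalski and Okonkwo (Liveryman); then Saleh, Beaumont, Haddad, Dimitriou and Mbeki (Freeman).
Ivanova, Kowalski and Okonkwo all have admission number 458, so the next rule applies.
Among Ivanova, Kowalski and Okonkwo, by date of admission to current standing (earlier first): Ivanova (20 Oct 2008) before Kowalski and Okonkwo (4 Feb 2009).
Among Kowalski and Okonkwo, alphabetically by surname: Kowalski before Okonkwo.
Among Saleh, Beaumont, Haddad, Dimitriou and Mbeki, by admission number (lower first): Saleh (39) before Beaumont (262) before Haddad, Dimitriou and Mbeki (894).
Among Haddad, Dimitriou and Mbeki, by date of admission to current standing (earlier first): Haddad (13 Jun 1997) before Dimitriou and Mbeki (25 Dec 2001).
Among Dimitriou and Mbeki, alphabetically by surname: Dimitriou before Mbeki.
Order: Ivanova, Kowalski, Okonkwo, Saleh, Beaumont, Haddad, Dimitriou, Mbeki.

Saleh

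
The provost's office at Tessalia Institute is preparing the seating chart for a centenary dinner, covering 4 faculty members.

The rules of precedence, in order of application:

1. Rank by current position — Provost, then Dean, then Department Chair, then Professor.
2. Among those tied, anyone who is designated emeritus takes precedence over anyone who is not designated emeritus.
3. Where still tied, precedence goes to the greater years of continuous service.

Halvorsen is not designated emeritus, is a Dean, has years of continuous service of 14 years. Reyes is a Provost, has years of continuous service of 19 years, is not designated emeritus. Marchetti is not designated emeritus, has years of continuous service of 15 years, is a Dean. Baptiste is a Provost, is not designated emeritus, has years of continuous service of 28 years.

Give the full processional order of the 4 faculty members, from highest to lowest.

Baptiste, Reyes, Marchetti, Halvorsen

By current position: Baptiste and Reyes (Provost); then Marchetti and Halvorsen (Dean).
Baptiste and Reyes are each not designated emeritus, so the next rule applies.
Among Baptiste and Reyes, by years of continuous service (higher first): Baptiste (28 years) before Reyes (19 years).
Marchetti and Halvorsen are each not designated emeritus, so the next rule applies.
Among Marchetti and Halvorsen, by years of continuous service (higher first): Marchetti (15 years) before Halvorsen (14 years).
Full order: Baptiste, Reyes, Marchetti, Halvorsen.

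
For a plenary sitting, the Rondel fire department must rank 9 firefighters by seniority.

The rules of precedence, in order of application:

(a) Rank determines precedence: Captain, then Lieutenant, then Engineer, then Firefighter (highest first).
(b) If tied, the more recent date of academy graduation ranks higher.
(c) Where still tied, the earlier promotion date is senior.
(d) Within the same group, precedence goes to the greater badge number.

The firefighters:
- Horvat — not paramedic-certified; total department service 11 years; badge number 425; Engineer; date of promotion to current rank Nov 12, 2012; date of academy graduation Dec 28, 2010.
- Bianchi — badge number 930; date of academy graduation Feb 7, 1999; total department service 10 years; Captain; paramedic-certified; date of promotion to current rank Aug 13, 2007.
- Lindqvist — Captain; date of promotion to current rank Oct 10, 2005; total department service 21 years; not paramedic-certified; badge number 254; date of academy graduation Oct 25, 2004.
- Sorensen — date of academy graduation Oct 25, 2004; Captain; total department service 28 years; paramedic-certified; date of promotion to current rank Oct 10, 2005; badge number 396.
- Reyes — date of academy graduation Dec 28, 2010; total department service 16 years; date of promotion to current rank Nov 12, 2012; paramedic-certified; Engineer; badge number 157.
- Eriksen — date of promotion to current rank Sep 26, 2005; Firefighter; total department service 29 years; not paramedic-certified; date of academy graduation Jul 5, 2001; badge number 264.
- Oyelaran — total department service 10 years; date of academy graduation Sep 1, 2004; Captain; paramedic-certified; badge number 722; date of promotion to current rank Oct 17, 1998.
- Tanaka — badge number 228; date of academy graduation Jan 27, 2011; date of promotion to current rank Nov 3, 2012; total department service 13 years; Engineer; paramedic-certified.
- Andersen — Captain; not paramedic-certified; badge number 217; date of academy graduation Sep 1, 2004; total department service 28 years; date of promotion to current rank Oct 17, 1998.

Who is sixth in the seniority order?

By rank: Sorensen, Lindqvist, Oyelaran, Andersen and Bianchi (Captain); then Tanaka, Horvat and Reyes (Engineer); then Eriksen (Firefighter).
Among Sorensen, Lindqvist, Oyelaran, Andersen and Bianchi, by date of academy graduation (later first): Sorensen and Lindqvist (Oct 25, 2004) before Oyelaran and Andersen (Sep 1, 2004) before Bianchi (Feb 7, 1999).
Sorensen and Lindqvist both have date of promotion to current rank Oct 10, 2005, so the next rule applies.
Among Sorensen and Lindqvist, by badge number (higher first): Sorensen (396) before Lindqvist (254).
Oyelaran and Andersen both have date of promotion to current rank Oct 17, 1998, so the next rule applies.
Among Oyelaran and Andersen, by badge number (higher first): Oyelaran (722) before Andersen (217).
Among Tanaka, Horvat and Reyes, by date of academy graduation (later first): Tanaka (Jan 27, 2011) before Horvat and Reyes (Dec 28, 2010).
Horvat and Reyes both have date of promotion to current rank Nov 12, 2012, so the next rule applies.
Among Horvat and Reyes, by badge number (higher first): Horvat (425) before Reyes (157).
Order: Sorensen, Lindqvist, Oyelaran, Andersen, Bianchi, Tanaka, Horvat, Reyes, Eriksen.

Tanaka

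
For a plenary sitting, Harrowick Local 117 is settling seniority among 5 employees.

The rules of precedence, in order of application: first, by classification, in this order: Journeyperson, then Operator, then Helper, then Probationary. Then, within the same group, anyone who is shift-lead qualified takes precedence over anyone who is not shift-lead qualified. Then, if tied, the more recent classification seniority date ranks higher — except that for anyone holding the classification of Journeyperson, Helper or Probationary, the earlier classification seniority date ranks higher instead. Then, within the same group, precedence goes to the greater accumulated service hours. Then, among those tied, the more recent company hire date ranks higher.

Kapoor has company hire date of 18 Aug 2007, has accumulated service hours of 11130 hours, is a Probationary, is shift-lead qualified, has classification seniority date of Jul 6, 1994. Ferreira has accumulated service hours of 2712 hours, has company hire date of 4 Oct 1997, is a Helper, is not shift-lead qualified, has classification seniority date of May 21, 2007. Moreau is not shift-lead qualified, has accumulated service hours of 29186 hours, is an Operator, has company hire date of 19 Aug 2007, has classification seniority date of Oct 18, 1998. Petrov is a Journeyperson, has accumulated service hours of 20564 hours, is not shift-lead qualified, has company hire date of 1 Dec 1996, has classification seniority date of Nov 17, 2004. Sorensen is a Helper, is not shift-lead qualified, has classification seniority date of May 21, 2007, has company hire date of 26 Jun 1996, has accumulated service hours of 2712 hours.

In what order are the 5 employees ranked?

Petrov, Moreau, Ferreira, Sorensen, Kapoor

By classification: Petrov (Journeyperson); then Moreau (Operator); then Ferreira and Sorensen (Helper); then Kapoor (Probationary).
Ferreira and Sorensen are each not shift-lead qualified, so the next rule applies.
Ferreira and Sorensen both have classification seniority date May 21, 2007, so the next rule applies.
Ferreira and Sorensen both have accumulated service hours 2712 hours, so the next rule applies.
Among Ferreira and Sorensen, by company hire date (later first): Ferreira (4 Oct 1997) before Sorensen (26 Jun 1996).
Full order: Petrov, Moreau, Ferreira, Sorensen, Kapoor.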